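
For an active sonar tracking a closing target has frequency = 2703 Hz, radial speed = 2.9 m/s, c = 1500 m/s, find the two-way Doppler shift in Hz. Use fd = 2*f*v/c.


fd = 2*f*v/c = 2 * 2703 * 2.9 / 1500 = 10.45

10.45 Hz


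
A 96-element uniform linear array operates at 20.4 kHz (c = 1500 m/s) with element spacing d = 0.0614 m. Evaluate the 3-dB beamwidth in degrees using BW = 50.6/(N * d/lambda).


Step 1: lambda = 1500/20400 = 0.07353 m
Step 2: d/lambda = 0.0614/0.07353 = 0.835
Step 3: BW = 50.6/(N * d/lambda) = 50.6/(96 * 0.835) = 0.63

0.63 deg


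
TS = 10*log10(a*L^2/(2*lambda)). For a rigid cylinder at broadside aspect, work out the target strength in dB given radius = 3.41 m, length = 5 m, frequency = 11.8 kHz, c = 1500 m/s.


lambda = 1500/11800 = 0.12712 m
TS = 10*log10(3.41*5^2/(2*0.12712)) = 25.25

25.25 dB


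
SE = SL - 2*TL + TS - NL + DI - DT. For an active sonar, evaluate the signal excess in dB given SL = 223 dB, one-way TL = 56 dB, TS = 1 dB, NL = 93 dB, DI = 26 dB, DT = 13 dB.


32 dB


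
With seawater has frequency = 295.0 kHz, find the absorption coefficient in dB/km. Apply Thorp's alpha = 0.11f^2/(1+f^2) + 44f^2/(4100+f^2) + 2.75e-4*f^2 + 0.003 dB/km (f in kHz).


f^2 = 87025.0
alpha = 0.11*87025.0/(1+87025.0) + 44*87025.0/(4100+87025.0) + 2.75e-4*87025.0 + 0.003 = 66.065

66.065 dB/km


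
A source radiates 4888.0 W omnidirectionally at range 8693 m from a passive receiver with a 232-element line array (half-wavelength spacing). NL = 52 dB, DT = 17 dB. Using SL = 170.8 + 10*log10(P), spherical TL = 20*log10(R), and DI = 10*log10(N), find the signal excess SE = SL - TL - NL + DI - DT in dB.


83.56 dB


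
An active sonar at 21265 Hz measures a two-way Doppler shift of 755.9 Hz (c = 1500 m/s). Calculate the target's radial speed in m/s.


From fd = 2*f*v/c, v = c*fd/(2*f) = 1500 * 755.9 / (2*21265) = 26.66

26.66 m/s


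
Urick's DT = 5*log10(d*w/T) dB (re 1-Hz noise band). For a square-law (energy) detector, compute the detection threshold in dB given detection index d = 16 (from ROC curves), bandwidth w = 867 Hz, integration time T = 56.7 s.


DT = 5*log10(d*w/T) = 5*log10(16 * 867 / 56.7) = 5*log10(244.66) = 11.94

11.94 dB


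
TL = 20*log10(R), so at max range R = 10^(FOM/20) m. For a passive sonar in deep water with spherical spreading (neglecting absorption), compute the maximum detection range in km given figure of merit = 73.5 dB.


At max range FOM = TL, so 20*log10(R) = 73.5
R = 10^(73.5/20) = 4731.51 m = 4.73 km

4.73 km


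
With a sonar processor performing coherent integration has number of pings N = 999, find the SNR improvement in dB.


30.0 dB


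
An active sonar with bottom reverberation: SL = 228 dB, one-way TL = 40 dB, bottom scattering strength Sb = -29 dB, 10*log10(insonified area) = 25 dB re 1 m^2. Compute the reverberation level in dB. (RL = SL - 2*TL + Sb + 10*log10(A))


RL = SL - 2*TL + Sb + 10*log10(A) = 228 - 2*40 + (-29) + 25 = 144

144 dB


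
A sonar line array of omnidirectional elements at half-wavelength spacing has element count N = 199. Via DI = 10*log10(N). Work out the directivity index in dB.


22.99 dB


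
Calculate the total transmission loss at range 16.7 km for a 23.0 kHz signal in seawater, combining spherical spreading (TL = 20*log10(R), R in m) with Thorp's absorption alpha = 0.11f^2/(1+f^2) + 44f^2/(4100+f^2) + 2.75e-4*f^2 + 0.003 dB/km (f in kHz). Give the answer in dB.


Step 1 (Thorp): alpha = 0.11*529.0/(1+529.0) + 44*529.0/(4100+529.0) + 2.75e-4*529.0 + 0.003 = 5.2866 dB/km
Step 2: TL_spread = 20*log10(16700) = 84.45 dB
Step 3: TL_abs = alpha*R = 5.2866 * 16.7 = 88.29 dB
Step 4: TL_total = 84.45 + 88.29 = 172.74

172.74 dB


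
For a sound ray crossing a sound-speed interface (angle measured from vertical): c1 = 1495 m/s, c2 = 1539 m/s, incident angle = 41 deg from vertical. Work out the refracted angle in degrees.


sin(theta2) = (c2/c1)*sin(theta1) = (1539/1495)*sin(41 deg) = 0.67537
theta2 = arcsin(0.67537) = 42.48

42.48 deg


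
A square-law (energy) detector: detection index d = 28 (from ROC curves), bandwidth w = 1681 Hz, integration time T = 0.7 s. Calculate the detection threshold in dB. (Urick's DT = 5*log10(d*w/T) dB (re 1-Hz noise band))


24.14 dB


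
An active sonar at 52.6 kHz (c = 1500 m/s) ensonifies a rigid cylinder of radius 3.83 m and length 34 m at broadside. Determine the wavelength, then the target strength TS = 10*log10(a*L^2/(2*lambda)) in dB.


Step 1: lambda = c/f = 1500/52600 = 0.02852 m
Step 2: TS = 10*log10(a*L^2/(2*lambda)) = 10*log10(3.83*34^2/(2*0.02852)) = 48.9

48.9 dB


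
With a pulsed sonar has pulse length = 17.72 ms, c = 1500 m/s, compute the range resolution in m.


dR = c*tau/2 = 1500 * 17.72e-3 / 2 = 13.29

13.29 m


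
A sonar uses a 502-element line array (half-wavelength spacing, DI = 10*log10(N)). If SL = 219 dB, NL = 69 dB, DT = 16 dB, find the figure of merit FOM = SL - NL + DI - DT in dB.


Step 1: DI = 10*log10(502) = 27.01 dB
Step 2: FOM = SL - NL + DI - DT = 219 - 69 + 27.01 - 16 = 161.01

161.01 dB


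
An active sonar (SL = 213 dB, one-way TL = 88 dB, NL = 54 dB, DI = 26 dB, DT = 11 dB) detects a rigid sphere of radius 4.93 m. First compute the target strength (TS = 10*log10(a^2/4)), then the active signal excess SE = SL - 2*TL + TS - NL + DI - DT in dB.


Step 1: TS = 10*log10(4.93^2/4) = 7.84 dB
Step 2: SE = SL - 2*TL + TS - NL + DI - DT = 213 - 2*88 + (7.84) - 54 + 26 - 11 = 5.84

5.84 dB


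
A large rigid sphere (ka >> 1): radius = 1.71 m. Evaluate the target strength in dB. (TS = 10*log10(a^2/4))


TS = 10*log10(1.71^2 / 4) = 10*log10(0.731025) = -1.36

-1.36 dB


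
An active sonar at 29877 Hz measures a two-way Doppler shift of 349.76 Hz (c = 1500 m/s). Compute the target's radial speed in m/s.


From fd = 2*f*v/c, v = c*fd/(2*f) = 1500 * 349.76 / (2*29877) = 8.78

8.78 m/s


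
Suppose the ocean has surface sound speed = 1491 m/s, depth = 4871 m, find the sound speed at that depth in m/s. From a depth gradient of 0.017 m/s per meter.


c = 1491 + 0.017 * 4871 = 1573.807

1573.807 m/s


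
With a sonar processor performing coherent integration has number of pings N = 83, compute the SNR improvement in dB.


Gain = 10*log10(83) = 19.19

19.19 dB


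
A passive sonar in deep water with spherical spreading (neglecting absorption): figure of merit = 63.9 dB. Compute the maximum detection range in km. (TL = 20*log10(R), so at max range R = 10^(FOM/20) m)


1.57 km


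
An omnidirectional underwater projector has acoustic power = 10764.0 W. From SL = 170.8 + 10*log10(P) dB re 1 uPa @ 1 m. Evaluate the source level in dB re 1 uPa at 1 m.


SL = 170.8 + 10*log10(10764.0) = 170.8 + 40.32 = 211.12

211.12 dB


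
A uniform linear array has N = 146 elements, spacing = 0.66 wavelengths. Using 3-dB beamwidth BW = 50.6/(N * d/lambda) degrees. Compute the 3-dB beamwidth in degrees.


BW = 50.6 / (146 * 0.66) = 50.6 / 96.36 = 0.53

0.53 deg


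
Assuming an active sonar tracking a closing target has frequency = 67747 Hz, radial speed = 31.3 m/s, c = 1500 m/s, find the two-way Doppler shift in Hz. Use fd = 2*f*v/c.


fd = 2*f*v/c = 2 * 67747 * 31.3 / 1500 = 2827.31

2827.31 Hz


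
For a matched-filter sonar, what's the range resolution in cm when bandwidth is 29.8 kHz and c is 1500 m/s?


2.52 cm


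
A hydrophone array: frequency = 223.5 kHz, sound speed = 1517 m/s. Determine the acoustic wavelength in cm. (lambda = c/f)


lambda = c/f = 1517 / 223500 = 0.0068 m = 0.68 cm

0.68 cm


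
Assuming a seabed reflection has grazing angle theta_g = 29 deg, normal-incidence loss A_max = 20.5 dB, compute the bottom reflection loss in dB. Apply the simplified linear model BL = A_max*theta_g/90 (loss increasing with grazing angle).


BL = A_max * theta_g / 90 = 20.5 * 29 / 90 = 6.61

6.61 dB


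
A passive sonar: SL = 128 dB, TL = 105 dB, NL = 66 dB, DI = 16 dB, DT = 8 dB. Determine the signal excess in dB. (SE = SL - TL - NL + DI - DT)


SE = SL - TL - NL + DI - DT = 128 - 105 - 66 + 16 - 8 = -35

-35 dB


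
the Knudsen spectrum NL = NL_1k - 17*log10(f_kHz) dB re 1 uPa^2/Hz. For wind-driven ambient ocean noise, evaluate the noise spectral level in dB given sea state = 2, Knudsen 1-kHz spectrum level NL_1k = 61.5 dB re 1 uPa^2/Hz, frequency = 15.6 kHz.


NL = NL_1k - 17*log10(f_kHz) = 61.5 - 17*log10(15.6) = 61.5 - (20.28) = 41.22

41.22 dB


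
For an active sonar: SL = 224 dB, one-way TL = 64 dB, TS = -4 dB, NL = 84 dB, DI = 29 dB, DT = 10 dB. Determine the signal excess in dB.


SE = SL - 2*TL + TS - NL + DI - DT = 224 - 2*64 + (-4) - 84 + 29 - 10 = 27

27 dB


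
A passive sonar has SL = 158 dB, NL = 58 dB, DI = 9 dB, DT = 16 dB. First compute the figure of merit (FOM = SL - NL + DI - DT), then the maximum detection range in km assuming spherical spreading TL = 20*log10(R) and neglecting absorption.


Step 1: FOM = SL - NL + DI - DT = 158 - 58 + 9 - 16 = 93 dB
Step 2: at max range FOM = TL = 20*log10(R), so R = 10^(93/20) = 44668.36 m = 44.67 km

44.67 km


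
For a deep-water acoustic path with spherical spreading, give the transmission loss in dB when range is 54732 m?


TL = 20*log10(54732) = 94.76

94.76 dB


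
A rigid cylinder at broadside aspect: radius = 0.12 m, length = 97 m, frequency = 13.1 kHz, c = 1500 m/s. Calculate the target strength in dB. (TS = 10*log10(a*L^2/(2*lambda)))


36.93 dB


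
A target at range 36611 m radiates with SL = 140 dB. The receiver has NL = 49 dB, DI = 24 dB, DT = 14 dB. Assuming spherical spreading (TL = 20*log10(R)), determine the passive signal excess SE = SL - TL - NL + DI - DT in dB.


Step 1: TL = 20*log10(36611) = 91.27 dB
Step 2: SE = 140 - 91.27 - 49 + 24 - 14 = 9.73

9.73 dB


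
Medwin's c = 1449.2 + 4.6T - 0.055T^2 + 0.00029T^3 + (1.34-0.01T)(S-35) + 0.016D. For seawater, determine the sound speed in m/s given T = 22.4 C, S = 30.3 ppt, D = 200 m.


1525.86 m/s


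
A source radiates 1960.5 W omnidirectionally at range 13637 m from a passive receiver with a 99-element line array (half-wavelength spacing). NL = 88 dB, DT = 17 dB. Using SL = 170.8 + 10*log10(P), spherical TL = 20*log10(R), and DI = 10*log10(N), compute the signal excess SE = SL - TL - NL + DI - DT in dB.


35.99 dB


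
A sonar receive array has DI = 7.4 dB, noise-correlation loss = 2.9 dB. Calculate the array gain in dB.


AG = DI - L_corr = 7.4 - 2.9 = 4.5

4.5 dB


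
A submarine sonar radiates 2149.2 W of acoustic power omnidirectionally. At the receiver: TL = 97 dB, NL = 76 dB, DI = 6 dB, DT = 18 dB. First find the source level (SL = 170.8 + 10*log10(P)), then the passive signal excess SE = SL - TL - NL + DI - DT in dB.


Step 1: SL = 170.8 + 10*log10(2149.2) = 204.12 dB
Step 2: SE = SL - TL - NL + DI - DT = 204.12 - 97 - 76 + 6 - 18 = 19.12

19.12 dB


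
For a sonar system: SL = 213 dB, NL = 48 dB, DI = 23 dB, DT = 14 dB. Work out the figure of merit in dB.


174 dB


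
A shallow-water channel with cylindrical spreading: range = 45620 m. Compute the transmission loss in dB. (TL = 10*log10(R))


TL = 10*log10(45620) = 46.59

46.59 dB


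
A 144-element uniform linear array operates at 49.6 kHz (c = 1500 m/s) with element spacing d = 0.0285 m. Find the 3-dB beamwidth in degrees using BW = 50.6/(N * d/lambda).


0.37 deg


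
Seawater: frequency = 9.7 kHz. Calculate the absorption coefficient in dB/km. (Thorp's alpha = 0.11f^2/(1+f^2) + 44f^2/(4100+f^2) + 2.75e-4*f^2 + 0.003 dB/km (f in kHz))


f^2 = 94.09
alpha = 0.11*94.09/(1+94.09) + 44*94.09/(4100+94.09) + 2.75e-4*94.09 + 0.003 = 1.125

1.125 dB/km


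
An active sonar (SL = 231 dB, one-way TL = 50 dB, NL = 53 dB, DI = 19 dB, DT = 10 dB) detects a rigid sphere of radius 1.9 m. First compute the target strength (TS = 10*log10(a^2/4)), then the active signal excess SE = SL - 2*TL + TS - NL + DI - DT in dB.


Step 1: TS = 10*log10(1.9^2/4) = -0.45 dB
Step 2: SE = SL - 2*TL + TS - NL + DI - DT = 231 - 2*50 + (-0.45) - 53 + 19 - 10 = 86.55

86.55 dB


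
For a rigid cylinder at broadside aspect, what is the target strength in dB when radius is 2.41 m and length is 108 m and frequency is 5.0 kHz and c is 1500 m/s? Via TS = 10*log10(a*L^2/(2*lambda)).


lambda = 1500/5000 = 0.3 m
TS = 10*log10(2.41*108^2/(2*0.3)) = 46.71

46.71 dB


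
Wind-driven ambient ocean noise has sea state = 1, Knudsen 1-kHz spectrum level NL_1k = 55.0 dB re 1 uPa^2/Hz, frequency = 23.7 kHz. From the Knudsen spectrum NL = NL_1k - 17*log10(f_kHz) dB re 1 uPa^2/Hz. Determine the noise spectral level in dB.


NL = NL_1k - 17*log10(f_kHz) = 55.0 - 17*log10(23.7) = 55.0 - (23.37) = 31.63

31.63 dB


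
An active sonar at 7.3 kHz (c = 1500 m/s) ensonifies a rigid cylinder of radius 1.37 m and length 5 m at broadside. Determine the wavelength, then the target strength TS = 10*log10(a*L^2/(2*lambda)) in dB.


Step 1: lambda = c/f = 1500/7300 = 0.20548 m
Step 2: TS = 10*log10(a*L^2/(2*lambda)) = 10*log10(1.37*5^2/(2*0.20548)) = 19.21

19.21 dB


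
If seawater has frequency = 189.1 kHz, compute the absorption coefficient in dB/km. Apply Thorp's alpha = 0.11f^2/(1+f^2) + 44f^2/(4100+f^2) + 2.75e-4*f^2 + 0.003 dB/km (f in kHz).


f^2 = 35758.81
alpha = 0.11*35758.81/(1+35758.81) + 44*35758.81/(4100+35758.81) + 2.75e-4*35758.81 + 0.003 = 49.421

49.421 dB/km


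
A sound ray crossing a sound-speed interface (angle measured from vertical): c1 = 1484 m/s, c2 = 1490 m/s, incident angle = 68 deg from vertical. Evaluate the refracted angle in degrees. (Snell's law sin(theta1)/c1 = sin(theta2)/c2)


sin(theta2) = (c2/c1)*sin(theta1) = (1490/1484)*sin(68 deg) = 0.93093
theta2 = arcsin(0.93093) = 68.58

68.58 deg


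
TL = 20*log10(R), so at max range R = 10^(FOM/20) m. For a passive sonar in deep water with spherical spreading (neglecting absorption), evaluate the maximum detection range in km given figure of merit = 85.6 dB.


At max range FOM = TL, so 20*log10(R) = 85.6
R = 10^(85.6/20) = 19054.61 m = 19.05 km

19.05 km


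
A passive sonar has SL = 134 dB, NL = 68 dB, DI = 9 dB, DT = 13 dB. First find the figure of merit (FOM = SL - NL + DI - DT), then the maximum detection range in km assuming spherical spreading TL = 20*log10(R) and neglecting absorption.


Step 1: FOM = SL - NL + DI - DT = 134 - 68 + 9 - 13 = 62 dB
Step 2: at max range FOM = TL = 20*log10(R), so R = 10^(62/20) = 1258.93 m = 1.26 km

1.26 km


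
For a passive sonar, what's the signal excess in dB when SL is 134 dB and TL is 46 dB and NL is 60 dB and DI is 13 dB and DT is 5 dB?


SE = SL - TL - NL + DI - DT = 134 - 46 - 60 + 13 - 5 = 36

36 dB


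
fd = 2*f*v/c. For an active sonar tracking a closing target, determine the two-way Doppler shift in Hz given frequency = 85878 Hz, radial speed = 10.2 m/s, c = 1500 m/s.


fd = 2*f*v/c = 2 * 85878 * 10.2 / 1500 = 1167.94

1167.94 Hz


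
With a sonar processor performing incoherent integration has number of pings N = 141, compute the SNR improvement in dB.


Gain = 5*log10(141) = 10.75

10.75 dB


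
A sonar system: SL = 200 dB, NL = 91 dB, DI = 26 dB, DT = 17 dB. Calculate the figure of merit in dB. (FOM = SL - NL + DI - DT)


FOM = SL - NL + DI - DT = 200 - 91 + 26 - 17 = 118

118 dB


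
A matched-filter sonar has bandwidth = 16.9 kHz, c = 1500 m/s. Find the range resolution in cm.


dR = c/(2*BW) = 1500 / (2 * 16.9e3) = 0.0444 m = 4.44 cm

4.44 cm


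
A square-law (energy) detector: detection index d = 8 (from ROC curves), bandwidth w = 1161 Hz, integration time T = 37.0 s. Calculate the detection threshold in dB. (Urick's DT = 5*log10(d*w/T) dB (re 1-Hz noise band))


DT = 5*log10(d*w/T) = 5*log10(8 * 1161 / 37.0) = 5*log10(251.03) = 12.0

12.0 dB


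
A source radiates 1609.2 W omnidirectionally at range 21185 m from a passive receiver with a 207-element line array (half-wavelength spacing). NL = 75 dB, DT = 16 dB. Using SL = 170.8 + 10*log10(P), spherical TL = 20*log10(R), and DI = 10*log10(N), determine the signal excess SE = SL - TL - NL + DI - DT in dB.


48.51 dB


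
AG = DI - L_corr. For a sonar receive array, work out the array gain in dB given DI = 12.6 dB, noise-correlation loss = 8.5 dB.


AG = DI - L_corr = 12.6 - 8.5 = 4.1

4.1 dB


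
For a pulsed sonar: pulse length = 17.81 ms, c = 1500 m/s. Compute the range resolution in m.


dR = c*tau/2 = 1500 * 17.81e-3 / 2 = 13.3575

13.3575 m


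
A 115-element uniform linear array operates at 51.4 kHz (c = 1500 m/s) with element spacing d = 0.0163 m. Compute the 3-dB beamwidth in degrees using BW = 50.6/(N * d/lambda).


Step 1: lambda = 1500/51400 = 0.02918 m
Step 2: d/lambda = 0.0163/0.02918 = 0.5586
Step 3: BW = 50.6/(N * d/lambda) = 50.6/(115 * 0.5586) = 0.79

0.79 deg


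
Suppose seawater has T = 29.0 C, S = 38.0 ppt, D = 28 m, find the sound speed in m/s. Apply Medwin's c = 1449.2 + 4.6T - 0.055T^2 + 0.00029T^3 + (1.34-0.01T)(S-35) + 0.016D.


c = 1449.2 + 4.6*29.0 - 0.055*29.0^2 + 0.00029*29.0^3 + (1.34 - 0.01*29.0)*(38.0 - 35) + 0.016*28 = 1547.02

1547.02 m/s


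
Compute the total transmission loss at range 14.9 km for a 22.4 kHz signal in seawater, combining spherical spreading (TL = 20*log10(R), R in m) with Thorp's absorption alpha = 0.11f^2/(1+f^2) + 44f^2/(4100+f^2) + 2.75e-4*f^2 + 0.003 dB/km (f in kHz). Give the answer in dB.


Step 1 (Thorp): alpha = 0.11*501.76/(1+501.76) + 44*501.76/(4100+501.76) + 2.75e-4*501.76 + 0.003 = 5.0484 dB/km
Step 2: TL_spread = 20*log10(14900) = 83.46 dB
Step 3: TL_abs = alpha*R = 5.0484 * 14.9 = 75.22 dB
Step 4: TL_total = 83.46 + 75.22 = 158.68

158.68 dB


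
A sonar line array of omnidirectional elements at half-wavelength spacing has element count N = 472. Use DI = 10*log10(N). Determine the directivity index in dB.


DI = 10*log10(472) = 26.74

26.74 dB


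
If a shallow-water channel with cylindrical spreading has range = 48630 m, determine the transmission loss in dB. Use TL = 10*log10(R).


TL = 10*log10(48630) = 46.87

46.87 dB


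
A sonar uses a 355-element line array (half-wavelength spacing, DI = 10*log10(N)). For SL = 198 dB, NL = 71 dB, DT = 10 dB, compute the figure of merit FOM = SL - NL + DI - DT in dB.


Step 1: DI = 10*log10(355) = 25.5 dB
Step 2: FOM = SL - NL + DI - DT = 198 - 71 + 25.5 - 10 = 142.5

142.5 dB


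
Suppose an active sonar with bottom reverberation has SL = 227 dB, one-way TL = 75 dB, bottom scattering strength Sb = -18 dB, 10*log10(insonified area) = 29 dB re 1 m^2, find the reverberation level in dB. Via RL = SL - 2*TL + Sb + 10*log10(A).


RL = SL - 2*TL + Sb + 10*log10(A) = 227 - 2*75 + (-18) + 29 = 88

88 dB


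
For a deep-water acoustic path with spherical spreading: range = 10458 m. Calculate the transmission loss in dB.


TL = 20*log10(10458) = 80.39

80.39 dB


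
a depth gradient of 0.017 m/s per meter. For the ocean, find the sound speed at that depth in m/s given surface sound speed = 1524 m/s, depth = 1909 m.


c = 1524 + 0.017 * 1909 = 1556.453

1556.453 m/s


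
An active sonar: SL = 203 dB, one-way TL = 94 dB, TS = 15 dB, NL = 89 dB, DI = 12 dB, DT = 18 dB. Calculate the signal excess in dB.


SE = SL - 2*TL + TS - NL + DI - DT = 203 - 2*94 + (15) - 89 + 12 - 18 = -65

-65 dB


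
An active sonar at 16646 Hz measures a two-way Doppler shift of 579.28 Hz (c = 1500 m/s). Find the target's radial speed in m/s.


26.1 m/s


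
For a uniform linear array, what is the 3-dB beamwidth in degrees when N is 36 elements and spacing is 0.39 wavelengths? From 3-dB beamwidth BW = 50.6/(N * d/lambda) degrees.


BW = 50.6 / (36 * 0.39) = 50.6 / 14.04 = 3.6

3.6 deg


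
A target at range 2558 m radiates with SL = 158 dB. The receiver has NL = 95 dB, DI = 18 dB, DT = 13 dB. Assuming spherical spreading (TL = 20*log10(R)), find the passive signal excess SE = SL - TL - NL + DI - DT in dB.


Step 1: TL = 20*log10(2558) = 68.16 dB
Step 2: SE = 158 - 68.16 - 95 + 18 - 13 = -0.16

-0.16 dB


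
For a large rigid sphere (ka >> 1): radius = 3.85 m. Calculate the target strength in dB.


TS = 10*log10(3.85^2 / 4) = 10*log10(3.705625) = 5.69

5.69 dB


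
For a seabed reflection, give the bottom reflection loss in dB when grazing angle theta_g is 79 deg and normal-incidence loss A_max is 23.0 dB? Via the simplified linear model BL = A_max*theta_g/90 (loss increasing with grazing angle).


20.19 dB


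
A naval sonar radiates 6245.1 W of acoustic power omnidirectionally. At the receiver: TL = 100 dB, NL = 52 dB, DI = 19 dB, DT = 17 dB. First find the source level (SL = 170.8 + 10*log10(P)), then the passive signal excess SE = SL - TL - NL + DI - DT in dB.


Step 1: SL = 170.8 + 10*log10(6245.1) = 208.76 dB
Step 2: SE = SL - TL - NL + DI - DT = 208.76 - 100 - 52 + 19 - 17 = 58.76

58.76 dB


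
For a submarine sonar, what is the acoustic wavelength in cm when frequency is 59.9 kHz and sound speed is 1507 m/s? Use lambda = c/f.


2.52 cm


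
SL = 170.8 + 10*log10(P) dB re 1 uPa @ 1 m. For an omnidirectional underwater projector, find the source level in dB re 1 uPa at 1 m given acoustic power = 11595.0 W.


SL = 170.8 + 10*log10(11595.0) = 170.8 + 40.64 = 211.44

211.44 dB


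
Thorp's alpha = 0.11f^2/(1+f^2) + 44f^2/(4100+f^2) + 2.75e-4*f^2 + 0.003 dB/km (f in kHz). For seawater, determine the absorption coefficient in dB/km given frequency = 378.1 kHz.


f^2 = 142959.61
alpha = 0.11*142959.61/(1+142959.61) + 44*142959.61/(4100+142959.61) + 2.75e-4*142959.61 + 0.003 = 82.2

82.2 dB/km


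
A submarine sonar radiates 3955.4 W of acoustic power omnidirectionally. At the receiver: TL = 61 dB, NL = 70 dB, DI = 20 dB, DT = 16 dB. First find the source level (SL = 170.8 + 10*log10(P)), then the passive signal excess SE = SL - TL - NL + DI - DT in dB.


Step 1: SL = 170.8 + 10*log10(3955.4) = 206.77 dB
Step 2: SE = SL - TL - NL + DI - DT = 206.77 - 61 - 70 + 20 - 16 = 79.77

79.77 dB


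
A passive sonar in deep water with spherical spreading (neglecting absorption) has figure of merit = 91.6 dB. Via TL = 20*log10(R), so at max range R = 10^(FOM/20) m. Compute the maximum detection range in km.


At max range FOM = TL, so 20*log10(R) = 91.6
R = 10^(91.6/20) = 38018.94 m = 38.02 km

38.02 km


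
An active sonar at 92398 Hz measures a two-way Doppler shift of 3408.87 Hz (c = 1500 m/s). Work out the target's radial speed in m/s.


27.67 m/s


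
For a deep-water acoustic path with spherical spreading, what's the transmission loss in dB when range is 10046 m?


TL = 20*log10(10046) = 80.04

80.04 dB


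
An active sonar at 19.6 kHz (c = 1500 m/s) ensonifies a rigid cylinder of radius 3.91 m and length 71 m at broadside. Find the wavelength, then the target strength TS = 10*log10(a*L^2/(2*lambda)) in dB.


Step 1: lambda = c/f = 1500/19600 = 0.07653 m
Step 2: TS = 10*log10(a*L^2/(2*lambda)) = 10*log10(3.91*71^2/(2*0.07653)) = 51.1

51.1 dB


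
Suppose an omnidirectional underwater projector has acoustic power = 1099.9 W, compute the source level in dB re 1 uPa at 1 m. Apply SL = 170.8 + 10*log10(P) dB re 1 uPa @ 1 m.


SL = 170.8 + 10*log10(1099.9) = 170.8 + 30.41 = 201.21

201.21 dB


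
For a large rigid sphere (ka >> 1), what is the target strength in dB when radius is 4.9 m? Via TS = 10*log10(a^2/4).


7.78 dB


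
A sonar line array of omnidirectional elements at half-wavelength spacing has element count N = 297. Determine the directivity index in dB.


24.73 dB


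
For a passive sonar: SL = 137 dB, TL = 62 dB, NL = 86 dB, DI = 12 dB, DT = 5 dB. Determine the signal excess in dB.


SE = SL - TL - NL + DI - DT = 137 - 62 - 86 + 12 - 5 = -4

-4 dB


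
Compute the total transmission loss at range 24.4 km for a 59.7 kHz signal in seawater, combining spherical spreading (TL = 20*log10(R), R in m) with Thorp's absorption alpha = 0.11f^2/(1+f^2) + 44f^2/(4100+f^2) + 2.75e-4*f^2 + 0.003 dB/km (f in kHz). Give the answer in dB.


613.68 dB


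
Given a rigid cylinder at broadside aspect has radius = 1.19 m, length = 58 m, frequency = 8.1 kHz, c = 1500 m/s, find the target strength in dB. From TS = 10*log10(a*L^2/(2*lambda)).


40.34 dB


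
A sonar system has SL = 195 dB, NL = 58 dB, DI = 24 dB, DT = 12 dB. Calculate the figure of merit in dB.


FOM = SL - NL + DI - DT = 195 - 58 + 24 - 12 = 149

149 dB


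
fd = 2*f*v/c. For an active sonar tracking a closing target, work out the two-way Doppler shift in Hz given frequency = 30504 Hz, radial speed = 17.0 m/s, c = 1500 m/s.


691.42 Hz


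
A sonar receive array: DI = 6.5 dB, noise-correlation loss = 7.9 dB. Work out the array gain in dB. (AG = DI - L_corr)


-1.4 dB


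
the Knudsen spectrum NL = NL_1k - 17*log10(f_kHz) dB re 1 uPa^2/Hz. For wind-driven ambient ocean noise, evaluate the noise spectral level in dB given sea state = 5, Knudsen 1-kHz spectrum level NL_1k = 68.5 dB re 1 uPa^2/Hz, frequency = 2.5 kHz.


NL = NL_1k - 17*log10(f_kHz) = 68.5 - 17*log10(2.5) = 68.5 - (6.76) = 61.74

61.74 dB


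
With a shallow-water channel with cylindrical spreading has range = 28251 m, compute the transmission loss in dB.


TL = 10*log10(28251) = 44.51

44.51 dB


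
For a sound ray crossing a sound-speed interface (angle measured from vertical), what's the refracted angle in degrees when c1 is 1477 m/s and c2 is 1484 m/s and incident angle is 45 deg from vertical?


45.27 deg


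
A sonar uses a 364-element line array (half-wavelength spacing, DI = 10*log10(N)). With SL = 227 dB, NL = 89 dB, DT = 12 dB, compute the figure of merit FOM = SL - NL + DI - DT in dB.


151.61 dB


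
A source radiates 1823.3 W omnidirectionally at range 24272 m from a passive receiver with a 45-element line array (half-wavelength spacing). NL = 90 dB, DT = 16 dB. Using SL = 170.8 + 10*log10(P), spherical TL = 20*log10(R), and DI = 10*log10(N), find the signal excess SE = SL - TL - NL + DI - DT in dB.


26.24 dB


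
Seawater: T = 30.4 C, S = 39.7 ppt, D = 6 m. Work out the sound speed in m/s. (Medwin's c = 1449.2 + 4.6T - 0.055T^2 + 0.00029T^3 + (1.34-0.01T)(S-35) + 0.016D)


1551.32 m/s


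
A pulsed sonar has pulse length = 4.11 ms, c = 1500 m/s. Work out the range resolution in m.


3.0825 m


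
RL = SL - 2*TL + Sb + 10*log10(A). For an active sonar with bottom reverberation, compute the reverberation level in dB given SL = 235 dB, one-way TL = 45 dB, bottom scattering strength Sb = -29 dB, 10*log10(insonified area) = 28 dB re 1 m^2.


RL = SL - 2*TL + Sb + 10*log10(A) = 235 - 2*45 + (-29) + 28 = 144

144 dB


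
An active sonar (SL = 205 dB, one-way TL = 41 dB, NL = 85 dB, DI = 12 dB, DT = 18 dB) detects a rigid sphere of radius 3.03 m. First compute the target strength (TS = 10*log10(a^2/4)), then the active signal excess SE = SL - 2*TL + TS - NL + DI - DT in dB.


Step 1: TS = 10*log10(3.03^2/4) = 3.61 dB
Step 2: SE = SL - 2*TL + TS - NL + DI - DT = 205 - 2*41 + (3.61) - 85 + 12 - 18 = 35.61

35.61 dB


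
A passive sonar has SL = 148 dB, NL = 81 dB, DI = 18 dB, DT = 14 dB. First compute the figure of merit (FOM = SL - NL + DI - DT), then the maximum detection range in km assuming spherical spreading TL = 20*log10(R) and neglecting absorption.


Step 1: FOM = SL - NL + DI - DT = 148 - 81 + 18 - 14 = 71 dB
Step 2: at max range FOM = TL = 20*log10(R), so R = 10^(71/20) = 3548.13 m = 3.55 km

3.55 km


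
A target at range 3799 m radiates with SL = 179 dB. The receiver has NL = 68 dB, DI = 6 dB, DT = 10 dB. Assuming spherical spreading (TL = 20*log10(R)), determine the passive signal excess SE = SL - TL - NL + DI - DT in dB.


Step 1: TL = 20*log10(3799) = 71.59 dB
Step 2: SE = 179 - 71.59 - 68 + 6 - 10 = 35.41

35.41 dB


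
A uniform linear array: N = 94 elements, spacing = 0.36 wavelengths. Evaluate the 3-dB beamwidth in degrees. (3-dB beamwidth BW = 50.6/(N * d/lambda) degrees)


BW = 50.6 / (94 * 0.36) = 50.6 / 33.84 = 1.5

1.5 deg


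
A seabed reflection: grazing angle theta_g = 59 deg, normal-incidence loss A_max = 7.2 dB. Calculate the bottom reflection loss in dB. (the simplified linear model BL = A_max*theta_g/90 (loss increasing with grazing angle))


4.72 dB


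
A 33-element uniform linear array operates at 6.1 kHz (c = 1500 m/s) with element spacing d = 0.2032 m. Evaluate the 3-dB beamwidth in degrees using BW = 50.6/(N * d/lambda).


Step 1: lambda = 1500/6100 = 0.2459 m
Step 2: d/lambda = 0.2032/0.2459 = 0.8264
Step 3: BW = 50.6/(N * d/lambda) = 50.6/(33 * 0.8264) = 1.86

1.86 deg


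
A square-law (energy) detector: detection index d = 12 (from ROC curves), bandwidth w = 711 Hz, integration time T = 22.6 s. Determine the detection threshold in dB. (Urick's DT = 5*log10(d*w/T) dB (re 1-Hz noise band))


DT = 5*log10(d*w/T) = 5*log10(12 * 711 / 22.6) = 5*log10(377.52) = 12.88

12.88 dB


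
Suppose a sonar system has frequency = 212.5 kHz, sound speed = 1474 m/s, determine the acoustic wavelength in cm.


0.69 cm


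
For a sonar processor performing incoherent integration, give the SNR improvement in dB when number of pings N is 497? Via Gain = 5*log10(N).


13.48 dB


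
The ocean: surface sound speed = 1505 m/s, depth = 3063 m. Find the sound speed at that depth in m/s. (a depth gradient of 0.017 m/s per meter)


c = 1505 + 0.017 * 3063 = 1557.071

1557.071 m/s


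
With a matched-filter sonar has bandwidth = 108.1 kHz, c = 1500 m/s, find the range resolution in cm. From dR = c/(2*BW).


dR = c/(2*BW) = 1500 / (2 * 108.1e3) = 0.0069 m = 0.69 cm

0.69 cm


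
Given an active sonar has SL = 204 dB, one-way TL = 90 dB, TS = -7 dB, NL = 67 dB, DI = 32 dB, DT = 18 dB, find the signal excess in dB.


-36 dB


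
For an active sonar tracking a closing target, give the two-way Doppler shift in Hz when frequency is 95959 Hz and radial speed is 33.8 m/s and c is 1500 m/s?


fd = 2*f*v/c = 2 * 95959 * 33.8 / 1500 = 4324.55

4324.55 Hz


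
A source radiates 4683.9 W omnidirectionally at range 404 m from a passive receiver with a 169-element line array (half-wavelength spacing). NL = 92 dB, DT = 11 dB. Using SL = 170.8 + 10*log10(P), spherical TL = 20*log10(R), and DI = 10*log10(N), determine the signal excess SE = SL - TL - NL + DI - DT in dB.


Step 1: SL = 170.8 + 10*log10(4683.9) = 207.51 dB
Step 2: TL = 20*log10(404) = 52.13 dB
Step 3: DI = 10*log10(169) = 22.28 dB
Step 4: SE = SL - TL - NL + DI - DT = 207.51 - 52.13 - 92 + 22.28 - 11 = 74.66

74.66 dB


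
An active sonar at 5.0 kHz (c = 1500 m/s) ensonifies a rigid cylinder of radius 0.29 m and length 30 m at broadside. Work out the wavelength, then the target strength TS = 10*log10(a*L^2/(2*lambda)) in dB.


Step 1: lambda = c/f = 1500/5000 = 0.3 m
Step 2: TS = 10*log10(a*L^2/(2*lambda)) = 10*log10(0.29*30^2/(2*0.3)) = 26.38

26.38 dB


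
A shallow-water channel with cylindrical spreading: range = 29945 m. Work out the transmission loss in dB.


TL = 10*log10(29945) = 44.76

44.76 dB


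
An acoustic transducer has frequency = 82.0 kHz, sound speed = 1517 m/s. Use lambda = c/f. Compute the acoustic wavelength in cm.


1.85 cm


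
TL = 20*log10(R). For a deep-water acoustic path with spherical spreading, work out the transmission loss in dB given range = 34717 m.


90.81 dB


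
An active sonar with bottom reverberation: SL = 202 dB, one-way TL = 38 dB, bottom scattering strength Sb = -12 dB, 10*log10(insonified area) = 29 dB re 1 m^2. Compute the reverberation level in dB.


RL = SL - 2*TL + Sb + 10*log10(A) = 202 - 2*38 + (-12) + 29 = 143

143 dB


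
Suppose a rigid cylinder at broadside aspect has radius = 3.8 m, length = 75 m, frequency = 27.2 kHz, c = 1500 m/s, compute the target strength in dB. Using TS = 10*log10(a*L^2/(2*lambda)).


lambda = 1500/27200 = 0.05515 m
TS = 10*log10(3.8*75^2/(2*0.05515)) = 52.87

52.87 dB


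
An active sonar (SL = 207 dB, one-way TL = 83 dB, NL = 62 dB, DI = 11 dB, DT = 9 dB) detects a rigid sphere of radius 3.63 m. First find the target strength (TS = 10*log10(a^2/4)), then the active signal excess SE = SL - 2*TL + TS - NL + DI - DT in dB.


Step 1: TS = 10*log10(3.63^2/4) = 5.18 dB
Step 2: SE = SL - 2*TL + TS - NL + DI - DT = 207 - 2*83 + (5.18) - 62 + 11 - 9 = -13.82

-13.82 dB


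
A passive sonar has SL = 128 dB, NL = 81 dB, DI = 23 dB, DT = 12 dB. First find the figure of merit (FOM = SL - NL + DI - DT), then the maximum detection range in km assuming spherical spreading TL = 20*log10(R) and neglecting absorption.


Step 1: FOM = SL - NL + DI - DT = 128 - 81 + 23 - 12 = 58 dB
Step 2: at max range FOM = TL = 20*log10(R), so R = 10^(58/20) = 794.33 m = 0.79 km

0.79 km


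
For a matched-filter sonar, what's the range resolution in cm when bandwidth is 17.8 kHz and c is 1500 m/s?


4.21 cm


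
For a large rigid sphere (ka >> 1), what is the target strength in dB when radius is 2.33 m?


TS = 10*log10(2.33^2 / 4) = 10*log10(1.357225) = 1.33

1.33 dB


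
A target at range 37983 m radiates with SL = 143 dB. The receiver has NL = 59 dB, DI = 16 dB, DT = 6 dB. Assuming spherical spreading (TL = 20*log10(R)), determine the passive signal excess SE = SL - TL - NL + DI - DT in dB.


Step 1: TL = 20*log10(37983) = 91.59 dB
Step 2: SE = 143 - 91.59 - 59 + 16 - 6 = 2.41

2.41 dB


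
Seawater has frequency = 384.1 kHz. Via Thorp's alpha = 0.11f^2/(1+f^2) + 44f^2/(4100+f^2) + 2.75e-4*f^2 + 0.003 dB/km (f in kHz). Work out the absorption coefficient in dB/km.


83.495 dB/km


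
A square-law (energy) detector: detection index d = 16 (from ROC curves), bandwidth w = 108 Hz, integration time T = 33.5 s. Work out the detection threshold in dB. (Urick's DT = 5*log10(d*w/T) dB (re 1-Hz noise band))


DT = 5*log10(d*w/T) = 5*log10(16 * 108 / 33.5) = 5*log10(51.58) = 8.56

8.56 dB


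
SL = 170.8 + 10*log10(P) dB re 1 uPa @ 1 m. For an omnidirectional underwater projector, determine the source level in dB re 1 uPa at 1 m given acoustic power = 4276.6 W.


207.11 dB


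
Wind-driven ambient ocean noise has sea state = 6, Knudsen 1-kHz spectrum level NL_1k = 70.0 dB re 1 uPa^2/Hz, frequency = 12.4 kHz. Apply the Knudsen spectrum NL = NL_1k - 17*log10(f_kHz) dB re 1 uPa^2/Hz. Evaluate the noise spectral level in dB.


NL = NL_1k - 17*log10(f_kHz) = 70.0 - 17*log10(12.4) = 70.0 - (18.59) = 51.41

51.41 dB


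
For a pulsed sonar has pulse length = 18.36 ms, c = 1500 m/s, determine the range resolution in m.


dR = c*tau/2 = 1500 * 18.36e-3 / 2 = 13.77

13.77 m


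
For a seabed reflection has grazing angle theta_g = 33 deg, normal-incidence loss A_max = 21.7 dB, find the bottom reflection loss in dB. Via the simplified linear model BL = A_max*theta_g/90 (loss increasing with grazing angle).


7.96 dB


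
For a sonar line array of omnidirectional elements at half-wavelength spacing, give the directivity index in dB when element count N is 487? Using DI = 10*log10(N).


DI = 10*log10(487) = 26.88

26.88 dB


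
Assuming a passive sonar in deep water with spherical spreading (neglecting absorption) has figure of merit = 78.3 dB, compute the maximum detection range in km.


At max range FOM = TL, so 20*log10(R) = 78.3
R = 10^(78.3/20) = 8222.43 m = 8.22 km

8.22 km


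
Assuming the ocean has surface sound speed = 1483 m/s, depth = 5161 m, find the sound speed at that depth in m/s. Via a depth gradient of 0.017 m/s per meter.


c = 1483 + 0.017 * 5161 = 1570.737

1570.737 m/s


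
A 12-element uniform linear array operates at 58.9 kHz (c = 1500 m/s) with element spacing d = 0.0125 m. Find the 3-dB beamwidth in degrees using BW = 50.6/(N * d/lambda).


8.59 deg


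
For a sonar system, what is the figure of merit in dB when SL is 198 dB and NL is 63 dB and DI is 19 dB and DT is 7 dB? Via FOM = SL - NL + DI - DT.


FOM = SL - NL + DI - DT = 198 - 63 + 19 - 7 = 147

147 dB


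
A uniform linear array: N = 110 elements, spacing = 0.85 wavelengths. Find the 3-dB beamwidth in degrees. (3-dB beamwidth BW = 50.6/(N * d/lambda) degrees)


BW = 50.6 / (110 * 0.85) = 50.6 / 93.5 = 0.54

0.54 deg


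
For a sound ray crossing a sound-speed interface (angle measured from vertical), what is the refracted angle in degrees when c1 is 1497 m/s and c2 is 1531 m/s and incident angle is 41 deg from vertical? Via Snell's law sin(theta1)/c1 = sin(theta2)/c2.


sin(theta2) = (c2/c1)*sin(theta1) = (1531/1497)*sin(41 deg) = 0.67096
theta2 = arcsin(0.67096) = 42.14

42.14 deg


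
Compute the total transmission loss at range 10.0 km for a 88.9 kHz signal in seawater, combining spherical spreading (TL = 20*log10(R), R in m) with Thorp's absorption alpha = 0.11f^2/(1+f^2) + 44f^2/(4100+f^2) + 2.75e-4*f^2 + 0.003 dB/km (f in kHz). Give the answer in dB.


Step 1 (Thorp): alpha = 0.11*7903.21/(1+7903.21) + 44*7903.21/(4100+7903.21) + 2.75e-4*7903.21 + 0.003 = 31.2571 dB/km
Step 2: TL_spread = 20*log10(10000) = 80.0 dB
Step 3: TL_abs = alpha*R = 31.2571 * 10.0 = 312.57 dB
Step 4: TL_total = 80.0 + 312.57 = 392.57

392.57 dB


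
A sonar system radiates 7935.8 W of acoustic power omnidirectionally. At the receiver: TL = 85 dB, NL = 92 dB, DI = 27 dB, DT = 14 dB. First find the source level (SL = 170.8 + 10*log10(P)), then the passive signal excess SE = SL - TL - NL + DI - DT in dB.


Step 1: SL = 170.8 + 10*log10(7935.8) = 209.8 dB
Step 2: SE = SL - TL - NL + DI - DT = 209.8 - 85 - 92 + 27 - 14 = 45.8

45.8 dB


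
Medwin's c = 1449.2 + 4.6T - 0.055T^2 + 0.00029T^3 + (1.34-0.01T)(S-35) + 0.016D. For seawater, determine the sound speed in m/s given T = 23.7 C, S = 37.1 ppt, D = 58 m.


1534.43 m/s


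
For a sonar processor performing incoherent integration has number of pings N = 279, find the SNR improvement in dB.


Gain = 5*log10(279) = 12.23

12.23 dB


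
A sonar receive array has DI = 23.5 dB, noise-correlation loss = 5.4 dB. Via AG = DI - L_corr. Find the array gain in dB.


18.1 dB


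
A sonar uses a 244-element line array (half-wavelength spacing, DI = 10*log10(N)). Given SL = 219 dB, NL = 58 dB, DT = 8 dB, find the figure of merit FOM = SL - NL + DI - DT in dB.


Step 1: DI = 10*log10(244) = 23.87 dB
Step 2: FOM = SL - NL + DI - DT = 219 - 58 + 23.87 - 8 = 176.87

176.87 dB


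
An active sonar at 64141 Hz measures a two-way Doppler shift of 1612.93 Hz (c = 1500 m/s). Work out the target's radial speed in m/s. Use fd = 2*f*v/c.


18.86 m/s


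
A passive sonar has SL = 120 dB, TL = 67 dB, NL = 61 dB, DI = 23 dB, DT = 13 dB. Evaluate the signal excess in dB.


2 dB


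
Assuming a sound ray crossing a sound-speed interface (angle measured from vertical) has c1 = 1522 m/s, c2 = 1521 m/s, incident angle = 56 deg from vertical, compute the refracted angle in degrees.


sin(theta2) = (c2/c1)*sin(theta1) = (1521/1522)*sin(56 deg) = 0.82849
theta2 = arcsin(0.82849) = 55.94

55.94 deg


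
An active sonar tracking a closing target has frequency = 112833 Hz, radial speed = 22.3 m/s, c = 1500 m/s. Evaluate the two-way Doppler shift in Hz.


fd = 2*f*v/c = 2 * 112833 * 22.3 / 1500 = 3354.9

3354.9 Hz


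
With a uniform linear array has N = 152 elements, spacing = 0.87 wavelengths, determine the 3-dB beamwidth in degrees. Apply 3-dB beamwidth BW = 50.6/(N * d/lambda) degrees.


BW = 50.6 / (152 * 0.87) = 50.6 / 132.24 = 0.38

0.38 deg


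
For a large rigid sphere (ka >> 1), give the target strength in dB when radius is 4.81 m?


TS = 10*log10(4.81^2 / 4) = 10*log10(5.784025) = 7.62

7.62 dB


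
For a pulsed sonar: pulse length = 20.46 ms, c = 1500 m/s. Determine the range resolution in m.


15.345 m


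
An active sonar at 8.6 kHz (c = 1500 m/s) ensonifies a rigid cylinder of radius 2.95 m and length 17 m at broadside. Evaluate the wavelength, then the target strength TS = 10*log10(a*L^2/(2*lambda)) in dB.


Step 1: lambda = c/f = 1500/8600 = 0.17442 m
Step 2: TS = 10*log10(a*L^2/(2*lambda)) = 10*log10(2.95*17^2/(2*0.17442)) = 33.88

33.88 dB
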